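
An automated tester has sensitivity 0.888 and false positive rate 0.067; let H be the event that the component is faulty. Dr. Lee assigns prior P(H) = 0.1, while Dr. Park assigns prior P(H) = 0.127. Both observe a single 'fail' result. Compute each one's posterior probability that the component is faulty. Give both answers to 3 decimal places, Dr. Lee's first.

The likelihood ratio for a 'fail' result is 0.888/0.067 = 13.254.
Dr. Lee: prior odds 0.1/0.9 = 0.11111; posterior odds 1.4726; posterior probability 0.596.
Dr. Park: prior odds 0.127/0.873 = 0.14548; posterior odds 1.9281; posterior probability 0.658.

Dr. Lee: 0.596; Dr. Park: 0.658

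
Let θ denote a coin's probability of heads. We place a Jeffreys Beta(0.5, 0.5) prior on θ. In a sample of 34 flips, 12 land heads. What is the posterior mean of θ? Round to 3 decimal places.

The binomial likelihood is conjugate to the Beta prior: with 12 successes and 22 failures, the posterior is Beta(0.5+12, 0.5+22) = Beta(12.5, 22.5).
E[θ | data] = 12.5/(12.5+22.5) = 0.357.

Posterior mean ≈ 0.357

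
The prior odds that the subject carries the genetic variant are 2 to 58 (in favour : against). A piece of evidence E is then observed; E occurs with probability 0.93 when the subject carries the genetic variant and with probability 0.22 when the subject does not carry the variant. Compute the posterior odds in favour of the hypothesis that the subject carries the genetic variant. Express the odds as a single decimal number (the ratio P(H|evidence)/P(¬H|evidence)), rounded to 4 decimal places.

Posterior odds ≈ 0.1458

Prior odds = 2/58 = 0.034483. In log-odds, ln(0.034483) = -3.3673.
Add log likelihood ratio: ln(4.2273) = 1.4416.
Posterior log-odds = -1.9257, so posterior odds = exp(-1.9257) = 0.14577.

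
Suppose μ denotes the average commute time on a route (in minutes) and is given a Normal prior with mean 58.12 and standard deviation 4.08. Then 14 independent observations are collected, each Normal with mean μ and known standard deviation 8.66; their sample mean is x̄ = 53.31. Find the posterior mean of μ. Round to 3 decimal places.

With known σ, the Normal prior is conjugate. Weight on the data is w = (n/σ²)/(n/σ² + 1/τ₀²) = 0.186678/(0.186678+0.0600730) = 0.75654.
Posterior mean = w·x̄ + (1−w)·μ₀ = 0.75654·53.31 + 0.24346·58.12 = 54.481.

Posterior mean ≈ 54.481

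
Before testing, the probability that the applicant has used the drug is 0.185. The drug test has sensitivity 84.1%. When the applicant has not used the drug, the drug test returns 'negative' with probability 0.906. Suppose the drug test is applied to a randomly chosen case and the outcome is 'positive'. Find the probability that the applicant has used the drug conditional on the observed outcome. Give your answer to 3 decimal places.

Let H be the event that the applicant has used the drug. P(H) = 0.185, so P(¬H) = 0.815. With E the 'positive' result, P(E|H) = 0.841 and P(E|¬H) = 0.094.
P(E) = 0.841·0.185 + 0.094·0.815 = 0.15559 + 0.076610 = 0.23219.
By Bayes' theorem, P(H|E) = 0.15559 / 0.23219 = 0.670.

P(H | E) ≈ 0.670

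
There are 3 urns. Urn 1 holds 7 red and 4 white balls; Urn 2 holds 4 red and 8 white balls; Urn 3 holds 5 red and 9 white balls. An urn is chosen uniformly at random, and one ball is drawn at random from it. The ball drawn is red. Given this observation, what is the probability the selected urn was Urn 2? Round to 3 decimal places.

P(red|Urn 1) = 0.6364; P(red|Urn 2) = 0.3333; P(red|Urn 3) = 0.3571.
Prior × likelihood for each source: 0.333333·0.6364=0.2121, 0.333333·0.3333=0.1111, 0.333333·0.3571=0.1190. Summing gives P(red) = 0.44228.
P(Urn 2 | red) = 0.1111 / 0.44228 = 0.251.

Posterior probability ≈ 0.251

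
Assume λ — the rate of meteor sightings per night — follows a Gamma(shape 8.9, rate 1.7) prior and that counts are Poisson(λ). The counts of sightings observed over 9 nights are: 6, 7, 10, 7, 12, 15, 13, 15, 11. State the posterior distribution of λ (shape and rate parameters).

Total count ∑xᵢ = 96 over n = 9 nights.
Gamma is conjugate to the Poisson likelihood: posterior is Gamma(shape = 8.9+96 = 104.9, rate = 1.7+9 = 10.7).

Posterior: Gamma(shape=104.9, rate=10.7)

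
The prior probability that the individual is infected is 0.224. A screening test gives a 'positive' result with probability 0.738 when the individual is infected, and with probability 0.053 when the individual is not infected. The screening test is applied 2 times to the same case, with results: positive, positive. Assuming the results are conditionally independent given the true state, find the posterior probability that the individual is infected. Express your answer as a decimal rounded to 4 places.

With H the event that the individual is infected, the joint likelihood of the observed sequence is P(data|H) = 0.738·0.738 = 0.54464 and P(data|¬H) = 0.053·0.053 = 0.0028090.
Bayes: P(H|data) = 0.224·0.54464 / (0.224·0.54464 + 0.776·0.0028090) = 0.12200/0.12418 = 0.9824.

Posterior P(H) ≈ 0.9824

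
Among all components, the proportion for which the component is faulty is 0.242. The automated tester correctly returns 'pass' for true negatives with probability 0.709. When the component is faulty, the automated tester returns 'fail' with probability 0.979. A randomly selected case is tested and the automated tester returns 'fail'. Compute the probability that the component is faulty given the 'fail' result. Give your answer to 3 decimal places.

P(H | E) ≈ 0.518

Let H be the event that the component is faulty. P(H) = 0.242, so P(¬H) = 0.758. With E the 'fail' result, P(E|H) = 0.979 and P(E|¬H) = 0.291.
P(E) = 0.979·0.242 + 0.291·0.758 = 0.23692 + 0.22058 = 0.45750.
By Bayes' theorem, P(H|E) = 0.23692 / 0.45750 = 0.518.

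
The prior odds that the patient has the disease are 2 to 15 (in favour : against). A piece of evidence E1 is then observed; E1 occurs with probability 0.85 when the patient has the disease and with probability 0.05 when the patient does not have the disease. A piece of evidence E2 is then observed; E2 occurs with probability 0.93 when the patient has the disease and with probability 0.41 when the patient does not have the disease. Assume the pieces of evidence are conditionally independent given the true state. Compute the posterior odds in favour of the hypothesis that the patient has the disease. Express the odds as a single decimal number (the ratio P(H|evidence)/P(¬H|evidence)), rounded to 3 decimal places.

Prior odds = 2/15 = 0.13333.
Likelihood ratio for E1 = 0.85/0.05 = 17.000.
Likelihood ratio for E2 = 0.93/0.41 = 2.2683.
Posterior odds = prior odds × LR₁ × LR₂ = 5.1415.

Posterior odds ≈ 5.141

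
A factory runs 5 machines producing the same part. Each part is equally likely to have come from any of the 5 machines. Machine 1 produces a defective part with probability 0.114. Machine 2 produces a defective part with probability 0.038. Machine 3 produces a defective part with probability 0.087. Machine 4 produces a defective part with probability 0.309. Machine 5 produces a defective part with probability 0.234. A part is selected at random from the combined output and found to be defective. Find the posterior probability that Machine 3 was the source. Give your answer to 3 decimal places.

Tabulate prior·likelihood by source: [1] prior 0.2, lik 0.114, product 0.02280; [2] prior 0.2, lik 0.038, product 0.007600; [3] prior 0.2, lik 0.087, product 0.01740; [4] prior 0.2, lik 0.309, product 0.06180; [5] prior 0.2, lik 0.234, product 0.04680.
Normalizing constant = 0.15640; the posterior for Machine 3 is its product over the sum, 0.01740/0.15640 = 0.111.

Posterior probability ≈ 0.111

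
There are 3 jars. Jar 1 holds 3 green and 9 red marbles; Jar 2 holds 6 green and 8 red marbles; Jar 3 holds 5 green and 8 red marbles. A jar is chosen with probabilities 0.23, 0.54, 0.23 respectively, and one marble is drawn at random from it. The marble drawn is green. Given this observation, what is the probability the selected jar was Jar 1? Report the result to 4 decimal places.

Posterior probability ≈ 0.1524

Tabulate prior·likelihood by source: [1] prior 0.23, lik 0.25, product 0.05750; [2] prior 0.54, lik 0.4286, product 0.2314; [3] prior 0.23, lik 0.3846, product 0.08846.
Normalizing constant = 0.37739; the posterior for Jar 1 is its product over the sum, 0.05750/0.37739 = 0.1524.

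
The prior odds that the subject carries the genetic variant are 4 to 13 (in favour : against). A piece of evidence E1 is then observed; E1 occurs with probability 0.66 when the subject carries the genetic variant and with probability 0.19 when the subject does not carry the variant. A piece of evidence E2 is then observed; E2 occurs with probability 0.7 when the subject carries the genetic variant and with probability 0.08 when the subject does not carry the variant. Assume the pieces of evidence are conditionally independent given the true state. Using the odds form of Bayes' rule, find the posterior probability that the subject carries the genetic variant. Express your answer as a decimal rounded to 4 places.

Prior odds = 4/13 = 0.30769.
Likelihood ratio for E1 = 0.66/0.19 = 3.4737.
Likelihood ratio for E2 = 0.7/0.08 = 8.7500.
Posterior odds = prior odds × LR₁ × LR₂ = 9.3522.
Posterior probability = odds/(1+odds) = 9.3522/10.352 = 0.9034.

Posterior probability ≈ 0.9034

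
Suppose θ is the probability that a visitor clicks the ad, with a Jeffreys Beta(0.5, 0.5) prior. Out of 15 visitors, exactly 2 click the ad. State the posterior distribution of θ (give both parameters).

Posterior: Beta(2.5, 13.5)

Observing 2 successes and 13 failures updates Beta(0.5, 0.5) by adding the success and failure counts to the two shape parameters: α = 0.5+2 = 2.5, β = 0.5+13 = 13.5.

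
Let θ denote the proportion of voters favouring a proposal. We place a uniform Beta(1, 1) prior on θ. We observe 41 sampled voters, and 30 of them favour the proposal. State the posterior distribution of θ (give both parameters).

Posterior: Beta(31, 12)

The binomial likelihood is conjugate to the Beta prior: with 30 successes and 11 failures, the posterior is Beta(1+30, 1+11) = Beta(31, 12).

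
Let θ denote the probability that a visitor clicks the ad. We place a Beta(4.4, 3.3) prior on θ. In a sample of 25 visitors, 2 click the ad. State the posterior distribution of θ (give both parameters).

The binomial likelihood is conjugate to the Beta prior: with 2 successes and 23 failures, the posterior is Beta(4.4+2, 3.3+23) = Beta(6.4, 26.3).

Posterior: Beta(6.4, 26.3)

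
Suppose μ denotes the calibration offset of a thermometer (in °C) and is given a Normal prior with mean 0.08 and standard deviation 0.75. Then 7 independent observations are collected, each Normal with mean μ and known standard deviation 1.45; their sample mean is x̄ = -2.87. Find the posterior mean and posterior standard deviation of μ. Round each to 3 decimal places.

Prior precision 1/τ₀² = 1/0.75² = 1.77778; data precision n/σ² = 7/1.45² = 3.32937.
Posterior precision = 1.77778 + 3.32937 = 5.10715, giving posterior SD = 1/√5.10715 = 0.442.
Posterior mean = (1.77778·0.08 + 3.32937·-2.87) / 5.10715 = -1.843.

Posterior mean ≈ -1.843; posterior SD ≈ 0.442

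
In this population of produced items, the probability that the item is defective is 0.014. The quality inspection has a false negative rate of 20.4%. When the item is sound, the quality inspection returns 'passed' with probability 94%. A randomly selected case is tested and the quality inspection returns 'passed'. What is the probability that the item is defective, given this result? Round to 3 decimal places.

Write H for 'the item is defective'. Prior odds H:¬H = 0.014/0.986 = 0.014199. For the 'passed' outcome, the likelihood ratio is 0.204/0.94 = 0.21702.
Posterior odds = 0.014199 × 0.21702 = 0.0030814, so P(H|E) = 0.0030814/(1+0.0030814) = 0.003.

P(H | E) ≈ 0.003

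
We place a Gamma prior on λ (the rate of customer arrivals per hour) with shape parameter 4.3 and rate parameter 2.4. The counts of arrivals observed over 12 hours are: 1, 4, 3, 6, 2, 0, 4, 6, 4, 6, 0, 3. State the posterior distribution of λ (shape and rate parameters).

Total count ∑xᵢ = 39 over n = 12 hours.
Gamma is conjugate to the Poisson likelihood: posterior is Gamma(shape = 4.3+39 = 43.3, rate = 2.4+12 = 14.4).

Posterior: Gamma(shape=43.3, rate=14.4)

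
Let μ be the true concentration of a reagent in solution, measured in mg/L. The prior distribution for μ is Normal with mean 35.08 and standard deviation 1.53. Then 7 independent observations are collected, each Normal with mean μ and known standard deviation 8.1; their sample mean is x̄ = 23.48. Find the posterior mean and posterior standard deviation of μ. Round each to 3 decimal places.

Posterior mean ≈ 32.762; posterior SD ≈ 1.369

With known σ, the Normal prior is conjugate. Weight on the data is w = (n/σ²)/(n/σ² + 1/τ₀²) = 0.106691/(0.106691+0.427186) = 0.19984.
Posterior mean = w·x̄ + (1−w)·μ₀ = 0.19984·23.48 + 0.80016·35.08 = 32.762. Posterior variance = 1/(0.106691+0.427186) = 1.87309, so SD = 1.369.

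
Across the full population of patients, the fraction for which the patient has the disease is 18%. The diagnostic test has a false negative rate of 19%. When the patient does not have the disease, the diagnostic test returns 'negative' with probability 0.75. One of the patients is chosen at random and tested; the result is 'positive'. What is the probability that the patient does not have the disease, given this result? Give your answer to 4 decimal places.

P(¬H | E) ≈ 0.5844

Let H be the event that the patient has the disease. P(H) = 0.18, so P(¬H) = 0.82. With E the 'positive' result, P(E|H) = 0.81 and P(E|¬H) = 0.25.
P(E) = 0.81·0.18 + 0.25·0.82 = 0.14580 + 0.20500 = 0.35080.
By Bayes' theorem, P(H|E) = 0.14580 / 0.35080 = 0.4156. Hence P(¬H|E) = 1 − 0.4156 = 0.5844.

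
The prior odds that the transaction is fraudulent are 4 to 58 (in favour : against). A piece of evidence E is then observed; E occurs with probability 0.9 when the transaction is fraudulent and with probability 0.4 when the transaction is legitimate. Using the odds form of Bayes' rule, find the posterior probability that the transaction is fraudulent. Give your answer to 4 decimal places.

Posterior probability ≈ 0.1343

Prior odds = 4/58 = 0.068966.
Likelihood ratio for E = 0.9/0.4 = 2.2500.
Posterior odds = prior odds × LR = 0.15517.
Posterior probability = odds/(1+odds) = 0.15517/1.1552 = 0.1343.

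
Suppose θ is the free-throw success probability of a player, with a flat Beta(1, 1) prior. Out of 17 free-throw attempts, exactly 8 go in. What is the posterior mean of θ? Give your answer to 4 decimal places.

Posterior mean ≈ 0.4737

The binomial likelihood is conjugate to the Beta prior: with 8 successes and 9 failures, the posterior is Beta(1+8, 1+9) = Beta(9, 10).
E[θ | data] = 9/(9+10) = 0.4737.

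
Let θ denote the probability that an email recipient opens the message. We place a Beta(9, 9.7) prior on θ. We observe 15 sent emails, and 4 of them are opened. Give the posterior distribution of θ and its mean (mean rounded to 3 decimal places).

Posterior: Beta(13, 20.7); mean ≈ 0.386

The binomial likelihood is conjugate to the Beta prior: with 4 successes and 11 failures, the posterior is Beta(9+4, 9.7+11) = Beta(13, 20.7).
Posterior mean = α/(α+β) = 13/33.7 = 0.386.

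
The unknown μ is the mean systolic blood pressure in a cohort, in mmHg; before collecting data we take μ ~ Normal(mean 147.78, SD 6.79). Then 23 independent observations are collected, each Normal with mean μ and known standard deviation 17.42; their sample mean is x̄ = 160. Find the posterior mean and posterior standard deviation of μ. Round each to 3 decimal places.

With known σ, the Normal prior is conjugate. Weight on the data is w = (n/σ²)/(n/σ² + 1/τ₀²) = 0.0757934/(0.0757934+0.0216900) = 0.77750.
Posterior mean = w·x̄ + (1−w)·μ₀ = 0.77750·160 + 0.22250·147.78 = 157.281. Posterior variance = 1/(0.0757934+0.0216900) = 10.2581, so SD = 3.203.

Posterior mean ≈ 157.281; posterior SD ≈ 3.203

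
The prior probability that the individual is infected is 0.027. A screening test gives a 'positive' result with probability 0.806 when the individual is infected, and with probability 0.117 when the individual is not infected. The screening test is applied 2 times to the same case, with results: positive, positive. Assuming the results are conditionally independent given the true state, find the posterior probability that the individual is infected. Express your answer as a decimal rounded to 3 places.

Posterior P(H) ≈ 0.568

Let H be the event that the individual is infected; start with P(H) = 0.027. P('positive'|H) = 0.806, P('positive'|¬H) = 0.117.
Update on result 1 ('positive'): P(H) ← 0.806·0.0270 / (0.806·0.0270 + 0.117·0.9730) = 0.021762/0.13560 = 0.1605.
Update on result 2 ('positive'): P(H) ← 0.806·0.1605 / (0.806·0.1605 + 0.117·0.8395) = 0.12935/0.22757 = 0.5684.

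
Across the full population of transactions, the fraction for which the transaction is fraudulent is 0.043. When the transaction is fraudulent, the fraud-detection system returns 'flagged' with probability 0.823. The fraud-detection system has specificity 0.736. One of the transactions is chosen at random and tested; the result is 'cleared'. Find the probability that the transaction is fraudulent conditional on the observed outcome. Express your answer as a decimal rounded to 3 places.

P(H | E) ≈ 0.011

Let H be the event that the transaction is fraudulent. P(H) = 0.043, so P(¬H) = 0.957. With E the 'cleared' result, P(E|H) = 0.177 and P(E|¬H) = 0.736.
P(E) = 0.177·0.043 + 0.736·0.957 = 0.0076110 + 0.70435 = 0.71196.
By Bayes' theorem, P(H|E) = 0.0076110 / 0.71196 = 0.011.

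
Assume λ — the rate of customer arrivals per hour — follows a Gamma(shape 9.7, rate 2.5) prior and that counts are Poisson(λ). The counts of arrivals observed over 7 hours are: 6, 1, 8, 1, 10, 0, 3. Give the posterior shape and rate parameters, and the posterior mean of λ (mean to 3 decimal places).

Posterior: Gamma(shape=38.7, rate=9.5); mean ≈ 4.074

Total count ∑xᵢ = 29 over n = 7 hours.
Gamma is conjugate to the Poisson likelihood: posterior is Gamma(shape = 9.7+29 = 38.7, rate = 2.5+7 = 9.5).
E[λ | data] = 38.7/9.5 = 4.074.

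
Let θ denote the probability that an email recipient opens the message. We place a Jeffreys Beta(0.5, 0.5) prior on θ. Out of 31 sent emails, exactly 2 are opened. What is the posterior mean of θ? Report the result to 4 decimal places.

Posterior mean ≈ 0.0781

Observing 2 successes and 29 failures updates Beta(0.5, 0.5) by adding the success and failure counts to the two shape parameters: α = 0.5+2 = 2.5, β = 0.5+29 = 29.5.
E[θ | data] = 2.5/(2.5+29.5) = 0.0781.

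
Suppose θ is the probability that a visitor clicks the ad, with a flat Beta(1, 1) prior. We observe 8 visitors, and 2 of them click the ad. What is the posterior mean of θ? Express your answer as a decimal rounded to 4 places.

Observing 2 successes and 6 failures updates Beta(1, 1) by adding the success and failure counts to the two shape parameters: α = 1+2 = 3, β = 1+6 = 7.
Posterior mean = α/(α+β) = 3/10 = 0.3000.

Posterior mean ≈ 0.3000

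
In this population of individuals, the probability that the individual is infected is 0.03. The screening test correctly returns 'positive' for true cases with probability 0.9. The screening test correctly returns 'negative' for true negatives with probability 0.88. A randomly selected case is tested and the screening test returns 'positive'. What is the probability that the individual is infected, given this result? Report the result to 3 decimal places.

Let H be the event that the individual is infected. P(H) = 0.03, so P(¬H) = 0.97. With E the 'positive' result, P(E|H) = 0.9 and P(E|¬H) = 0.12.
P(E) = 0.9·0.03 + 0.12·0.97 = 0.027000 + 0.11640 = 0.14340.
By Bayes' theorem, P(H|E) = 0.027000 / 0.14340 = 0.188.

P(H | E) ≈ 0.188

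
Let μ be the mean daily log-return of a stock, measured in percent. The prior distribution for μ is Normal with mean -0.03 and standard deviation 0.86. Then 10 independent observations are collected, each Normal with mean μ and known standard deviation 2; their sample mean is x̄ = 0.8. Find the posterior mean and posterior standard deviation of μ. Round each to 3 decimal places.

Posterior mean ≈ 0.509; posterior SD ≈ 0.510

With known σ, the Normal prior is conjugate. Weight on the data is w = (n/σ²)/(n/σ² + 1/τ₀²) = 2.50000/(2.50000+1.35208) = 0.64900.
Posterior mean = w·x̄ + (1−w)·μ₀ = 0.64900·0.8 + 0.35100·-0.03 = 0.509. Posterior variance = 1/(2.50000+1.35208) = 0.259600, so SD = 0.510.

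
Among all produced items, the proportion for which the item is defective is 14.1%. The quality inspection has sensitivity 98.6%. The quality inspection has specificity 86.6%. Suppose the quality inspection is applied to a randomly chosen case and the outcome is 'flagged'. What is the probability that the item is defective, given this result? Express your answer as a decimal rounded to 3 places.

P(H | E) ≈ 0.547

Let H be the event that the item is defective. P(H) = 0.141, so P(¬H) = 0.859. With E the 'flagged' result, P(E|H) = 0.986 and P(E|¬H) = 0.134.
P(E) = 0.986·0.141 + 0.134·0.859 = 0.13903 + 0.11511 = 0.25413.
By Bayes' theorem, P(H|E) = 0.13903 / 0.25413 = 0.547.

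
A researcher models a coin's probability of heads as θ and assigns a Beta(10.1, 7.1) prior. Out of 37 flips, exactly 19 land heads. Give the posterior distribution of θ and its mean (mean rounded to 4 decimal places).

Posterior: Beta(29.1, 25.1); mean ≈ 0.5369

Observing 19 successes and 18 failures updates Beta(10.1, 7.1) by adding the success and failure counts to the two shape parameters: α = 10.1+19 = 29.1, β = 7.1+18 = 25.1.
Posterior mean = α/(α+β) = 29.1/54.2 = 0.5369.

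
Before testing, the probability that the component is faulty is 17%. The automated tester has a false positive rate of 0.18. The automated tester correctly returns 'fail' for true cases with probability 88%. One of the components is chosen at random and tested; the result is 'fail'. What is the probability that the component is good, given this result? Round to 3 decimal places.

P(¬H | E) ≈ 0.500

Let H be the event that the component is faulty. P(H) = 0.17, so P(¬H) = 0.83. With E the 'fail' result, P(E|H) = 0.88 and P(E|¬H) = 0.18.
P(E) = 0.88·0.17 + 0.18·0.83 = 0.14960 + 0.14940 = 0.29900.
By Bayes' theorem, P(H|E) = 0.14960 / 0.29900 = 0.500. Hence P(¬H|E) = 1 − 0.500 = 0.500.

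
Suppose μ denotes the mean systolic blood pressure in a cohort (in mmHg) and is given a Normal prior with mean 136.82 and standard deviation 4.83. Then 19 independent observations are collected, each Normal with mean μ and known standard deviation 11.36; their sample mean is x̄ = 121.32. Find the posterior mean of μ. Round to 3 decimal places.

Posterior mean ≈ 124.815

Prior precision 1/τ₀² = 1/4.83² = 0.0428653; data precision n/σ² = 19/11.36² = 0.147230.
Posterior precision = 0.0428653 + 0.147230 = 0.190095.
Posterior mean = (0.0428653·136.82 + 0.147230·121.32) / 0.190095 = 124.815.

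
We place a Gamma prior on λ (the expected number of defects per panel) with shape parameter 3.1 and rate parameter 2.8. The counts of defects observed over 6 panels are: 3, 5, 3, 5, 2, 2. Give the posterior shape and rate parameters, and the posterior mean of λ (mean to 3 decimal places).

The Poisson likelihood adds the total count to the shape and the number of exposure periods to the rate. Here ∑xᵢ = 20 and n = 6, so shape 3.1→23.1 and rate 2.8→8.8.
E[λ | data] = 23.1/8.8 = 2.625.

Posterior: Gamma(shape=23.1, rate=8.8); mean ≈ 2.625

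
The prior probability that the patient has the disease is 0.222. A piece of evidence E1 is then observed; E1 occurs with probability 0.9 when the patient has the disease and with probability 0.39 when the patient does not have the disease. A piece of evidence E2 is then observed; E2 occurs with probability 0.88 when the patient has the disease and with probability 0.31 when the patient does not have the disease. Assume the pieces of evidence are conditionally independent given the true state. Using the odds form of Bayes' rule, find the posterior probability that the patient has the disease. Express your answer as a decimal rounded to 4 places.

Prior odds = 0.222/(1−0.222) = 0.28535.
Likelihood ratio for E1 = 0.9/0.39 = 2.3077.
Likelihood ratio for E2 = 0.88/0.31 = 2.8387.
Posterior odds = prior odds × LR₁ × LR₂ = 1.8693.
Posterior probability = odds/(1+odds) = 1.8693/2.8693 = 0.6515.

Posterior probability ≈ 0.6515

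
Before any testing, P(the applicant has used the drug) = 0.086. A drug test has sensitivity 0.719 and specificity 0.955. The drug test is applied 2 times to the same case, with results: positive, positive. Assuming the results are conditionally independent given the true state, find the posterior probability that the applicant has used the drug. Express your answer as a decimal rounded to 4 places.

Posterior P(H) ≈ 0.9600

Let H be the event that the applicant has used the drug; start with P(H) = 0.086. P('positive'|H) = 0.719, P('positive'|¬H) = 0.045.
Update on result 1 ('positive'): P(H) ← 0.719·0.0860 / (0.719·0.0860 + 0.045·0.9140) = 0.061834/0.10296 = 0.6005.
Update on result 2 ('positive'): P(H) ← 0.719·0.6005 / (0.719·0.6005 + 0.045·0.3995) = 0.43179/0.44976 = 0.9600.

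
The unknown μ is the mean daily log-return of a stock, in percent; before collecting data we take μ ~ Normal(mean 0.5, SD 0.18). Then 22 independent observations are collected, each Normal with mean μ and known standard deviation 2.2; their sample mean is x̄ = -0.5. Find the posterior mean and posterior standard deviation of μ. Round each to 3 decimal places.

Prior precision 1/τ₀² = 1/0.18² = 30.8642; data precision n/σ² = 22/2.2² = 4.54545.
Posterior precision = 30.8642 + 4.54545 = 35.4097, giving posterior SD = 1/√35.4097 = 0.168.
Posterior mean = (30.8642·0.5 + 4.54545·-0.5) / 35.4097 = 0.372.

Posterior mean ≈ 0.372; posterior SD ≈ 0.168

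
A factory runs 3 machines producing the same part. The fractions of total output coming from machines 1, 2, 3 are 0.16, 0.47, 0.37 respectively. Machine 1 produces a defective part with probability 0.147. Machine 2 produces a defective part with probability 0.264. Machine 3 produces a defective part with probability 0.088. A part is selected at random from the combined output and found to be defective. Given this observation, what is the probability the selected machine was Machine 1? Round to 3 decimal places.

P(defective|M1) = 0.147; P(defective|M2) = 0.264; P(defective|M3) = 0.088.
Prior × likelihood for each source: 0.16·0.147=0.02352, 0.47·0.264=0.1241, 0.37·0.088=0.03256. Summing gives P(defective) = 0.18016.
P(Machine 1 | defective) = 0.02352 / 0.18016 = 0.131.

Posterior probability ≈ 0.131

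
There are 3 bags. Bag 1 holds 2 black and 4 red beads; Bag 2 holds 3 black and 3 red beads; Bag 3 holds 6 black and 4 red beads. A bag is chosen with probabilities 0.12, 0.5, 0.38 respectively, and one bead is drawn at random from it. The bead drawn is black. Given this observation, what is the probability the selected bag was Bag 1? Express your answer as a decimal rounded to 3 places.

Posterior probability ≈ 0.077

P(black|Bag 1) = 0.3333; P(black|Bag 2) = 0.5; P(black|Bag 3) = 0.6.
Prior × likelihood for each source: 0.12·0.3333=0.04000, 0.5·0.5=0.2500, 0.38·0.6=0.2280. Summing gives P(black) = 0.51800.
P(Bag 1 | black) = 0.04000 / 0.51800 = 0.077.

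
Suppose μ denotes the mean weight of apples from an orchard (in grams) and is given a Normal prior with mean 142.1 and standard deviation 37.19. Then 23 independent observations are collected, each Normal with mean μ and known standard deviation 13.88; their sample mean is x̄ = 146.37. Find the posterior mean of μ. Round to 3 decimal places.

With known σ, the Normal prior is conjugate. Weight on the data is w = (n/σ²)/(n/σ² + 1/τ₀²) = 0.119385/(0.119385+0.00072302) = 0.99398.
Posterior mean = w·x̄ + (1−w)·μ₀ = 0.99398·146.37 + 0.0060197·142.1 = 146.344.

Posterior mean ≈ 146.344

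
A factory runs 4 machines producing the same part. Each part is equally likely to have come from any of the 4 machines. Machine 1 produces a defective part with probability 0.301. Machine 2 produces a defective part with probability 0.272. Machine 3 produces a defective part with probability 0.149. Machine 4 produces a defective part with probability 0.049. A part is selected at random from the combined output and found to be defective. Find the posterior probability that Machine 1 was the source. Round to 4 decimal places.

Posterior probability ≈ 0.3904

Tabulate prior·likelihood by source: [1] prior 0.25, lik 0.301, product 0.07525; [2] prior 0.25, lik 0.272, product 0.06800; [3] prior 0.25, lik 0.149, product 0.03725; [4] prior 0.25, lik 0.049, product 0.01225.
Normalizing constant = 0.19275; the posterior for Machine 1 is its product over the sum, 0.07525/0.19275 = 0.3904.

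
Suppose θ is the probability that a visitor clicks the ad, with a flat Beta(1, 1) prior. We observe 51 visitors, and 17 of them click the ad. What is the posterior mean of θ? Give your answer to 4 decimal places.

The binomial likelihood is conjugate to the Beta prior: with 17 successes and 34 failures, the posterior is Beta(1+17, 1+34) = Beta(18, 35).
Posterior mean = α/(α+β) = 18/53 = 0.3396.

Posterior mean ≈ 0.3396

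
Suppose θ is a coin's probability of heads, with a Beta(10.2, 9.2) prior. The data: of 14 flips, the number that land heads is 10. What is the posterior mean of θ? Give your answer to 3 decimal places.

Observing 10 successes and 4 failures updates Beta(10.2, 9.2) by adding the success and failure counts to the two shape parameters: α = 10.2+10 = 20.2, β = 9.2+4 = 13.2.
E[θ | data] = 20.2/(20.2+13.2) = 0.605.

Posterior mean ≈ 0.605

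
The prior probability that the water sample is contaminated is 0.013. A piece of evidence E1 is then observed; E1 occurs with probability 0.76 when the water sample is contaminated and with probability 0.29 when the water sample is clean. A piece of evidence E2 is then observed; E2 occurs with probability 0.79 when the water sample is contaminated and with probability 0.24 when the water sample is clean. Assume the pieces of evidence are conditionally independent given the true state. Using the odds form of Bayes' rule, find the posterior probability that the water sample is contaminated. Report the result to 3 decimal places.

Posterior probability ≈ 0.102

Prior odds = 0.013/(1−0.013) = 0.013171. In log-odds, ln(0.013171) = -4.3297.
Add log likelihood ratios: ln(2.6207) + ln(3.2917) = 2.1548.
Posterior log-odds = -2.1749, so posterior odds = exp(-2.1749) = 0.11362. Converting, P(H|E) = 0.11362/1.1136 = 0.102.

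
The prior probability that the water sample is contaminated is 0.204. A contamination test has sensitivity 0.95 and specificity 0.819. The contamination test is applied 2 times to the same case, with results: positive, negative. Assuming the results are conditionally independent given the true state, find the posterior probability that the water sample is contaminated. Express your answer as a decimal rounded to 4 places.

Posterior P(H) ≈ 0.0759

Let H be the event that the water sample is contaminated; start with P(H) = 0.204. P('positive'|H) = 0.95, P('positive'|¬H) = 0.181.
Update on result 1 ('positive'): P(H) ← 0.95·0.2040 / (0.95·0.2040 + 0.181·0.7960) = 0.19380/0.33788 = 0.5736.
Update on result 2 ('negative'): P(H) ← 0.05·0.5736 / (0.05·0.5736 + 0.819·0.4264) = 0.028679/0.37791 = 0.0759.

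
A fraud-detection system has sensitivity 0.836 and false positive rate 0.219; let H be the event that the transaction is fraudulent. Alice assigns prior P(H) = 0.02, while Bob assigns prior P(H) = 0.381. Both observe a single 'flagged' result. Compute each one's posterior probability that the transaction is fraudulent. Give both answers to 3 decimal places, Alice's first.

P('+'|H) = 0.836, P('+'|¬H) = 0.219.
Alice: numerator 0.836·0.02 = 0.016720; evidence = 0.016720+0.219·0.98 = 0.23134; posterior = 0.072.
Bob: numerator 0.836·0.381 = 0.31852; evidence = 0.31852+0.219·0.619 = 0.45408; posterior = 0.701.

Alice: 0.072; Bob: 0.701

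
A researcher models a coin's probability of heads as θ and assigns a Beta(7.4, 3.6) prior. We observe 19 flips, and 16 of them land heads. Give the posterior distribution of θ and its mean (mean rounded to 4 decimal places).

Posterior: Beta(23.4, 6.6); mean ≈ 0.7800

The binomial likelihood is conjugate to the Beta prior: with 16 successes and 3 failures, the posterior is Beta(7.4+16, 3.6+3) = Beta(23.4, 6.6).
E[θ | data] = 23.4/(23.4+6.6) = 0.7800.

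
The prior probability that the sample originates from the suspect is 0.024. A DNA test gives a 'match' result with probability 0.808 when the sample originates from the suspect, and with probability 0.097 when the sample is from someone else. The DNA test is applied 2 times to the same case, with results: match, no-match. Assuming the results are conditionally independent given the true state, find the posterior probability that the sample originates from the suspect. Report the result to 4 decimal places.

Posterior P(H) ≈ 0.0417

Let H be the event that the sample originates from the suspect; start with P(H) = 0.024. P('match'|H) = 0.808, P('match'|¬H) = 0.097.
Update on result 1 ('match'): P(H) ← 0.808·0.0240 / (0.808·0.0240 + 0.097·0.9760) = 0.019392/0.11406 = 0.1700.
Update on result 2 ('no-match'): P(H) ← 0.192·0.1700 / (0.192·0.1700 + 0.903·0.8300) = 0.032642/0.78212 = 0.0417.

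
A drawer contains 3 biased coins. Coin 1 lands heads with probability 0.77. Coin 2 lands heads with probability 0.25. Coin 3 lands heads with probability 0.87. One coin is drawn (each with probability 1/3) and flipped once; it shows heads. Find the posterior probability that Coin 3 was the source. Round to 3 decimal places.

P(heads|C1) = 0.77; P(heads|C2) = 0.25; P(heads|C3) = 0.87.
Prior × likelihood for each source: 0.333333·0.77=0.2567, 0.333333·0.25=0.08333, 0.333333·0.87=0.2900. Summing gives P(heads) = 0.63000.
P(Coin 3 | heads) = 0.2900 / 0.63000 = 0.460.

Posterior probability ≈ 0.460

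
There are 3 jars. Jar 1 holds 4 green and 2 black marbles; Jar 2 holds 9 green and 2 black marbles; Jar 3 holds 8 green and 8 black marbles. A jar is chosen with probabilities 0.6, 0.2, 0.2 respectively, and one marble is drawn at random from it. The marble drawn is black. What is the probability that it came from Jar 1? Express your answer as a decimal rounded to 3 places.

P(black|Jar 1) = 0.3333; P(black|Jar 2) = 0.1818; P(black|Jar 3) = 0.5.
Prior × likelihood for each source: 0.6·0.3333=0.2000, 0.2·0.1818=0.03636, 0.2·0.5=0.1000. Summing gives P(black) = 0.33636.
P(Jar 1 | black) = 0.2000 / 0.33636 = 0.595.

Posterior probability ≈ 0.595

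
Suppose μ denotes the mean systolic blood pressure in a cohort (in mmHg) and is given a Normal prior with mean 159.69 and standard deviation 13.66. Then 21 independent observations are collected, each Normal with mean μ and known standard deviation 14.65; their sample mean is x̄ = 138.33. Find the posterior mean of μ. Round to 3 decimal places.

With known σ, the Normal prior is conjugate. Weight on the data is w = (n/σ²)/(n/σ² + 1/τ₀²) = 0.0978462/(0.0978462+0.00535918) = 0.94807.
Posterior mean = w·x̄ + (1−w)·μ₀ = 0.94807·138.33 + 0.051927·159.69 = 139.439.

Posterior mean ≈ 139.439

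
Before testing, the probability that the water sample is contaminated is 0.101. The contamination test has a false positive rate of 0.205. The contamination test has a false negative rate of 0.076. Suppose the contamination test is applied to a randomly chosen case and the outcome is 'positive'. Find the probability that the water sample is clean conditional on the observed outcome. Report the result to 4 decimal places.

P(¬H | E) ≈ 0.6638

Write H for 'the water sample is contaminated'. Prior odds H:¬H = 0.101/0.899 = 0.11235. For the 'positive' outcome, the likelihood ratio is 0.924/0.205 = 4.5073.
Posterior odds = 0.11235 × 4.5073 = 0.50638, so P(H|E) = 0.50638/(1+0.50638) = 0.3362. Then P(¬H|E) = 1 − 0.3362 = 0.6638.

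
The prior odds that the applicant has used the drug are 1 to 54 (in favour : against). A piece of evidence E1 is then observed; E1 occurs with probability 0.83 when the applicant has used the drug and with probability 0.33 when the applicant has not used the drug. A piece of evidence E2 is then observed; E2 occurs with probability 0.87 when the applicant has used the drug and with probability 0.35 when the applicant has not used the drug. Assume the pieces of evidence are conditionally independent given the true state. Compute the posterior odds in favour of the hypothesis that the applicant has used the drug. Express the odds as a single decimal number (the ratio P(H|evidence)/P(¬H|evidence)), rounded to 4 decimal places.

Prior odds = 1/54 = 0.018519.
Likelihood ratio for E1 = 0.83/0.33 = 2.5152.
Likelihood ratio for E2 = 0.87/0.35 = 2.4857.
Posterior odds = prior odds × LR₁ × LR₂ = 0.11578.

Posterior odds ≈ 0.1158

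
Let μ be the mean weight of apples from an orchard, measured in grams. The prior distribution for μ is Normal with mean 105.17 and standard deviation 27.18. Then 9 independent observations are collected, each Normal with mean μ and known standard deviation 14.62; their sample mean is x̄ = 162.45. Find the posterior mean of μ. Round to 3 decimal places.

Posterior mean ≈ 160.666

With known σ, the Normal prior is conjugate. Weight on the data is w = (n/σ²)/(n/σ² + 1/τ₀²) = 0.0421064/(0.0421064+0.00135363) = 0.96885.
Posterior mean = w·x̄ + (1−w)·μ₀ = 0.96885·162.45 + 0.031147·105.17 = 160.666.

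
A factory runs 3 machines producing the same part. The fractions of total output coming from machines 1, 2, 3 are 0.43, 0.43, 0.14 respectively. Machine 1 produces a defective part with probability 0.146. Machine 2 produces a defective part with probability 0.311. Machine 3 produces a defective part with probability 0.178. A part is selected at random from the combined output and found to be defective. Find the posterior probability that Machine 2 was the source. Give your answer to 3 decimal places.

P(defective|M1) = 0.146; P(defective|M2) = 0.311; P(defective|M3) = 0.178.
Prior × likelihood for each source: 0.43·0.146=0.06278, 0.43·0.311=0.1337, 0.14·0.178=0.02492. Summing gives P(defective) = 0.22143.
P(Machine 2 | defective) = 0.1337 / 0.22143 = 0.604.

Posterior probability ≈ 0.604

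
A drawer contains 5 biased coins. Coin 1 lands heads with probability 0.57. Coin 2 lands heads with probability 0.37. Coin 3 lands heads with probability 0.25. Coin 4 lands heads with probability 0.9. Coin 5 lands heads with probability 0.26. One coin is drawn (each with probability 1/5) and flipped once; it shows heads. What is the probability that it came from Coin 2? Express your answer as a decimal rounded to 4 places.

Tabulate prior·likelihood by source: [1] prior 0.2, lik 0.57, product 0.1140; [2] prior 0.2, lik 0.37, product 0.07400; [3] prior 0.2, lik 0.25, product 0.05000; [4] prior 0.2, lik 0.9, product 0.1800; [5] prior 0.2, lik 0.26, product 0.05200.
Normalizing constant = 0.47000; the posterior for Coin 2 is its product over the sum, 0.07400/0.47000 = 0.1574.

Posterior probability ≈ 0.1574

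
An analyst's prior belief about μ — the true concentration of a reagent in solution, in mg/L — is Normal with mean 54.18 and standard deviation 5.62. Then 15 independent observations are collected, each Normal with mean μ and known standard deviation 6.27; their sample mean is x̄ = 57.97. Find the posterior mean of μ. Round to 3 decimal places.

With known σ, the Normal prior is conjugate. Weight on the data is w = (n/σ²)/(n/σ² + 1/τ₀²) = 0.381554/(0.381554+0.0316612) = 0.92338.
Posterior mean = w·x̄ + (1−w)·μ₀ = 0.92338·57.97 + 0.076622·54.18 = 57.680.

Posterior mean ≈ 57.680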